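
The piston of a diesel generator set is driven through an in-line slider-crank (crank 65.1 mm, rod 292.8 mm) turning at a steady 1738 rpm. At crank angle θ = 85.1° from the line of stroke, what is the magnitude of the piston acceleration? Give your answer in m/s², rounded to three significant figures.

300

ω = 2π·1738/60 = 182 rad/s
x(θ) = r cosθ + √(L² − r² sin²θ); with ω constant, a = ω²·d²x/dθ².
d²x/dθ² = −r cosθ − r²(cos2θ)/√u − r⁴ sin²2θ/(4u^{3/2}),  u = L² − r² sin²θ = 0.0815248 m².
Substituting r = 0.0651 m, L = 0.2928 m, θ = 85.1°: d²x/dθ² = +0.00906 m.
a = ω²·d²x/dθ² = (182)²·(+0.00906) = +300.11 m/s²;  |a| = 300.11 m/s².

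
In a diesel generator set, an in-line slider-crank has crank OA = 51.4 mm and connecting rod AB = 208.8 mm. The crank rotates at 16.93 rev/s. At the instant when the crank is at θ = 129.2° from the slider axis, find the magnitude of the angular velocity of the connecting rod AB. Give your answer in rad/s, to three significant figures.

ω = 106.4 rad/s (converted from 16.93 rev/s).
The rod makes angle φ with the slider axis where L sinφ = r sinθ; differentiating, L cosφ·φ̇ = r ω cosθ.
L cosφ = √(L² − r² sin²θ) = 0.20497 m.
|ω_rod| = r ω |cosθ| / √(L² − r² sin²θ) = 0.0514·106.4·0.63203/0.20497 = 16.86 rad/s.

16.9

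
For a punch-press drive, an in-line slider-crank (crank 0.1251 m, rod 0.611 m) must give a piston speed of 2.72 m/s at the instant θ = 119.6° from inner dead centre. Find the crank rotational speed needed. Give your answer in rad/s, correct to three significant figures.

For an in-line slider-crank, |v_piston| = rω|sinθ|·[1 + r cosθ/√(L² − r² sin²θ)].
With r = 0.1251 m, L = 0.611 m, θ = 119.6°: the bracketed kinematic factor |dx/dθ| = 0.097595 m.
ω = v/|dx/dθ| = 2.72/0.097595 = 27.87 rad/s.

27.9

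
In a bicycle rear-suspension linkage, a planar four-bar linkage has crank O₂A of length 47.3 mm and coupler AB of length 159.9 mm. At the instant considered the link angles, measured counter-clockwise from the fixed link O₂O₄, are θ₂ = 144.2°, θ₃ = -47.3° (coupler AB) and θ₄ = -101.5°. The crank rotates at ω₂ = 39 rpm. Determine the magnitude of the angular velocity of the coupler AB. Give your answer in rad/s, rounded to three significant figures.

ω₂ = 4.084 rad/s (from 39 rpm).
Differentiating the loop-closure r₂e^{iθ₂}+r₃e^{iθ₃}=r₁+r₄e^{iθ₄} gives r₂ω₂e^{iθ₂}+r₃ω₃e^{iθ₃}=r₄ω₄e^{iθ₄}.
Eliminating the other unknown: ω₃ = r₂ω₂ sin(θ₄−θ₂) / [r₃ sin(θ₃−θ₄)].
Numerator sine = +0.91140; denominator sine = +0.81106.
Result = 0.0473·4.084·(+0.91140) / (0.1599·(+0.81106)) = +1.3576 rad/s; magnitude 1.3576 rad/s.

1.36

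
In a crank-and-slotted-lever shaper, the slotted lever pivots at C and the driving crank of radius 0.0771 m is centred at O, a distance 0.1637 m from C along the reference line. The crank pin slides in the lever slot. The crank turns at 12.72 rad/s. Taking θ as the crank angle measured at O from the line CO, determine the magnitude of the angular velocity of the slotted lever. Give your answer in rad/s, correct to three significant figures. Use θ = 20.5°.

4.01

ω = 12.72 rad/s
Crank pin A relative to C: A = (d + r cosθ, r sinθ); lever angle φ = atan2(r sinθ, d + r cosθ).
Differentiating tanφ: φ̇ = rω(d cosθ + r)/(d² + r² + 2dr cosθ).
d² + r² + 2dr cosθ = |CA|² = 0.0563861 m²;  d cosθ + r = +0.23043 m.
|ω_lever| = |0.0771·12.72·+0.23043| / 0.0563861 = 4.0079 rad/s.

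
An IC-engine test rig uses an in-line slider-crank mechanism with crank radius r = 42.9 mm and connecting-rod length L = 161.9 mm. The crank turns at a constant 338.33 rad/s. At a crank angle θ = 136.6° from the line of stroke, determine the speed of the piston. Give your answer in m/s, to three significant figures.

8.02

ω = 338.3 rad/s
For an in-line slider-crank, x = r cosθ + √(L² − r² sin²θ), so v = −rω sinθ·[1 + r cosθ/√(L² − r² sin²θ)].
With r = 0.0429 m, L = 0.1619 m, θ = 136.6°: √(L² − r² sin²θ) = 0.15919 m.
v = −0.0429·338.3·0.68709·[1 + 0.0429·-0.72657/0.15919] = -8.02 m/s.
|v| = 8.02 m/s.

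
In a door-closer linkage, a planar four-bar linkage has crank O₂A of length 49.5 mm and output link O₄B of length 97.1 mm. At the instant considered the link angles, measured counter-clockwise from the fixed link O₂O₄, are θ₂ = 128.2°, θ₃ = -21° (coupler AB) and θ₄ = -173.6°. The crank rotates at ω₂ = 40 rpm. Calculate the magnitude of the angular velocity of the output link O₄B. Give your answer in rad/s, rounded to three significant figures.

ω₂ = 4.189 rad/s (from 40 rpm).
Differentiating the loop-closure r₂e^{iθ₂}+r₃e^{iθ₃}=r₁+r₄e^{iθ₄} gives r₂ω₂e^{iθ₂}+r₃ω₃e^{iθ₃}=r₄ω₄e^{iθ₄}.
Eliminating the other unknown: ω₄ = r₂ω₂ sin(θ₂−θ₃) / [r₄ sin(θ₄−θ₃)].
Numerator sine = +0.51204; denominator sine = -0.46020.
Result = 0.0495·4.189·(+0.51204) / (0.0971·(-0.46020)) = -2.3759 rad/s; magnitude 2.3759 rad/s.

2.38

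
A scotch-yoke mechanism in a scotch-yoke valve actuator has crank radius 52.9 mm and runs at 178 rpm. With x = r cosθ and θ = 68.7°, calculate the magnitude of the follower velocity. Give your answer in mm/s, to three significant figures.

ω = 18.64 rad/s (from 178 rpm).
x = r cosθ ⇒ ẋ = −rω sinθ.
|v| = rω|sinθ| = 0.0529·18.64·|sin 68.7°| = 0.91871 m/s = 918.71 mm/s.

919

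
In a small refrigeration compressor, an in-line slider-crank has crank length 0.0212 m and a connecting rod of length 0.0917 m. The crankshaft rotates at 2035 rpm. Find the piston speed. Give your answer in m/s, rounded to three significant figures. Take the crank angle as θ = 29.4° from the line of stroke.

2.67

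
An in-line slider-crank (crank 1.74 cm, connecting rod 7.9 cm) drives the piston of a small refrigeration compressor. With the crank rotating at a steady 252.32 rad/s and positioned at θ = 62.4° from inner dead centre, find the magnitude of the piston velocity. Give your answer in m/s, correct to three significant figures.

4.30

ω = 252.3 rad/s
For an in-line slider-crank, x = r cosθ + √(L² − r² sin²θ), so v = −rω sinθ·[1 + r cosθ/√(L² − r² sin²θ)].
With r = 0.0174 m, L = 0.079 m, θ = 62.4°: √(L² − r² sin²θ) = 0.07748 m.
v = −0.0174·252.3·0.88620·[1 + 0.0174·0.46330/0.07748] = -4.2956 m/s.
|v| = 4.2956 m/s.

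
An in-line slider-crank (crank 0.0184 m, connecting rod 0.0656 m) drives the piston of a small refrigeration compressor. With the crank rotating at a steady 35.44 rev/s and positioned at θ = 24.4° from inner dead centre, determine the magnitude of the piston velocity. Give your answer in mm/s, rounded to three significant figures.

ω = 2π·35.4 = 222.7 rad/s
For an in-line slider-crank, x = r cosθ + √(L² − r² sin²θ), so v = −rω sinθ·[1 + r cosθ/√(L² − r² sin²θ)].
With r = 0.0184 m, L = 0.0656 m, θ = 24.4°: √(L² − r² sin²θ) = 0.065158 m.
v = −0.0184·222.7·0.41310·[1 + 0.0184·0.91068/0.065158] = -2.1279 m/s.
|v| = 2.1279 m/s = 2127.9 mm/s.

2130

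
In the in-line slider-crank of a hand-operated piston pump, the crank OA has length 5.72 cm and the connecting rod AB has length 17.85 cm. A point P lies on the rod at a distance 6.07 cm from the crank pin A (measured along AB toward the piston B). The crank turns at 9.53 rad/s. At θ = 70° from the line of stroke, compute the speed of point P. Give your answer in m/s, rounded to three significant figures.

ω = 9.53 rad/s.  Crank-pin speed |V_A| = rω = 0.54512 m/s, perpendicular to OA.
Rod angle: sinφ = −(r/L) sinθ ⇒ φ = -17.525°; ω_rod = −rω cosθ/√(L²−r²sin²θ) = -1.0953 rad/s.
V_P = V_A + ω_rod × AP, with AP = 0.0607 m along the rod.
Components: V_Px = −rω sinθ − a·ω_rod·sinφ = -0.53226 m/s;  V_Py = rω cosθ + a·ω_rod·cosφ = +0.12304 m/s.
|V_P| = √(V_Px² + V_Py²) = 0.5463 m/s.

0.546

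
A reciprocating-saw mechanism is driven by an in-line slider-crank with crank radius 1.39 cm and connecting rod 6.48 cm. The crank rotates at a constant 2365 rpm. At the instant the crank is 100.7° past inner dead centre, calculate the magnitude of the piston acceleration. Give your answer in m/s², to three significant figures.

ω = 2π·2365/60 = 247.7 rad/s
x(θ) = r cosθ + √(L² − r² sin²θ); with ω constant, a = ω²·d²x/dθ².
d²x/dθ² = −r cosθ − r²(cos2θ)/√u − r⁴ sin²2θ/(4u^{3/2}),  u = L² − r² sin²θ = 0.00401249 m².
Substituting r = 0.0139 m, L = 0.0648 m, θ = 100.7°: d²x/dθ² = +0.0054157 m.
a = ω²·d²x/dθ² = (247.7)²·(+0.0054157) = +332.18 m/s²;  |a| = 332.18 m/s².

332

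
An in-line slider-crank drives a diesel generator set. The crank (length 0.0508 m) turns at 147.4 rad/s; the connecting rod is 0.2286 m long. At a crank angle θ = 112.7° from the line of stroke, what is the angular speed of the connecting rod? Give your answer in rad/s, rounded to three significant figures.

12.9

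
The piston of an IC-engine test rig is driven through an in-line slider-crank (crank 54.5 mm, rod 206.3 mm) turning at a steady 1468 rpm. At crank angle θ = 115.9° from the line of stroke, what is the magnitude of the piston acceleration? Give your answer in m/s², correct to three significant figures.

775

ω = 2π·1468/60 = 153.7 rad/s
x(θ) = r cosθ + √(L² − r² sin²θ); with ω constant, a = ω²·d²x/dθ².
d²x/dθ² = −r cosθ − r²(cos2θ)/√u − r⁴ sin²2θ/(4u^{3/2}),  u = L² − r² sin²θ = 0.0401562 m².
Substituting r = 0.0545 m, L = 0.2063 m, θ = 115.9°: d²x/dθ² = +0.032803 m.
a = ω²·d²x/dθ² = (153.7)²·(+0.032803) = +775.21 m/s²;  |a| = 775.21 m/s².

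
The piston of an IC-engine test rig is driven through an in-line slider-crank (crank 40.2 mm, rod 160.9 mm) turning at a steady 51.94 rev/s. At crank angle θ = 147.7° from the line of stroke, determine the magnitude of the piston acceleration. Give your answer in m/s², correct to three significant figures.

ω = 2π·51.9 = 326.3 rad/s
x(θ) = r cosθ + √(L² − r² sin²θ); with ω constant, a = ω²·d²x/dθ².
d²x/dθ² = −r cosθ − r²(cos2θ)/√u − r⁴ sin²2θ/(4u^{3/2}),  u = L² − r² sin²θ = 0.0254274 m².
Substituting r = 0.0402 m, L = 0.1609 m, θ = 147.7°: d²x/dθ² = +0.029501 m.
a = ω²·d²x/dθ² = (326.3)²·(+0.029501) = +3142 m/s²;  |a| = 3142 m/s².

3140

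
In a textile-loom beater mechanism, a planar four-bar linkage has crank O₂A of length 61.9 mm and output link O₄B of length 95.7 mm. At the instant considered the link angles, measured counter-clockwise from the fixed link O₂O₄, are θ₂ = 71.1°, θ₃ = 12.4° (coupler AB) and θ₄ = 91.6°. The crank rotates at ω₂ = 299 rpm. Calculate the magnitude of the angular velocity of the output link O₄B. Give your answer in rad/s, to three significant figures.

17.6

ω₂ = 31.31 rad/s (from 299 rpm).
Differentiating the loop-closure r₂e^{iθ₂}+r₃e^{iθ₃}=r₁+r₄e^{iθ₄} gives r₂ω₂e^{iθ₂}+r₃ω₃e^{iθ₃}=r₄ω₄e^{iθ₄}.
Eliminating the other unknown: ω₄ = r₂ω₂ sin(θ₂−θ₃) / [r₄ sin(θ₄−θ₃)].
Numerator sine = +0.85446; denominator sine = +0.98229.
Result = 0.0619·31.31·(+0.85446) / (0.0957·(+0.98229)) = +17.617 rad/s; magnitude 17.617 rad/s.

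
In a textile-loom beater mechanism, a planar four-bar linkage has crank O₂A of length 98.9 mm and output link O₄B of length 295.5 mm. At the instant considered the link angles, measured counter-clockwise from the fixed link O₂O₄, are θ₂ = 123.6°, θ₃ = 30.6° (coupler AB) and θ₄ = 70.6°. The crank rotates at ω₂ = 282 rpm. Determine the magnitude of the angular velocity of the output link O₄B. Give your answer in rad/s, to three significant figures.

ω₂ = 29.53 rad/s (from 282 rpm).
Differentiating the loop-closure r₂e^{iθ₂}+r₃e^{iθ₃}=r₁+r₄e^{iθ₄} gives r₂ω₂e^{iθ₂}+r₃ω₃e^{iθ₃}=r₄ω₄e^{iθ₄}.
Eliminating the other unknown: ω₄ = r₂ω₂ sin(θ₂−θ₃) / [r₄ sin(θ₄−θ₃)].
Numerator sine = +0.99863; denominator sine = +0.64279.
Result = 0.0989·29.53·(+0.99863) / (0.2955·(+0.64279)) = +15.355 rad/s; magnitude 15.355 rad/s.

15.4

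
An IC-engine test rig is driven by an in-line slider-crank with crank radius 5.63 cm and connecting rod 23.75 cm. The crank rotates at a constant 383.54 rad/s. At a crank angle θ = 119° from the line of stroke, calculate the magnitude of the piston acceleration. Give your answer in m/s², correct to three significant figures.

5060

ω = 383.5 rad/s
x(θ) = r cosθ + √(L² − r² sin²θ); with ω constant, a = ω²·d²x/dθ².
d²x/dθ² = −r cosθ − r²(cos2θ)/√u − r⁴ sin²2θ/(4u^{3/2}),  u = L² − r² sin²θ = 0.0539816 m².
Substituting r = 0.0563 m, L = 0.2375 m, θ = 119°: d²x/dθ² = +0.03438 m.
a = ω²·d²x/dθ² = (383.5)²·(+0.03438) = +5057.4 m/s²;  |a| = 5057.4 m/s².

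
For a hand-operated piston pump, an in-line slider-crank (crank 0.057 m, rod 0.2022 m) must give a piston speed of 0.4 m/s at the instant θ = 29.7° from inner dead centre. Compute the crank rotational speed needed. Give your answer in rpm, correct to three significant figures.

For an in-line slider-crank, |v_piston| = rω|sinθ|·[1 + r cosθ/√(L² − r² sin²θ)].
With r = 0.057 m, L = 0.2022 m, θ = 29.7°: the bracketed kinematic factor |dx/dθ| = 0.035225 m.
ω = v/|dx/dθ| = 0.4/0.035225 = 11.356 rad/s.
N = 60ω/(2π) = 108.44 rpm.

108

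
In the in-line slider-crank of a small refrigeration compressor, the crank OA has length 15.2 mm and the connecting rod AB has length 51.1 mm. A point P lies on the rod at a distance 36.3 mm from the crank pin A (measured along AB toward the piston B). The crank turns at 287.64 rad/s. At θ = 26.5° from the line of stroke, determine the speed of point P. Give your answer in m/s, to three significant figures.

2.58

ω = 287.6 rad/s.  Crank-pin speed |V_A| = rω = 4.3721 m/s, perpendicular to OA.
Rod angle: sinφ = −(r/L) sinθ ⇒ φ = -7.627°; ω_rod = −rω cosθ/√(L²−r²sin²θ) = -77.254 rad/s.
V_P = V_A + ω_rod × AP, with AP = 0.0363 m along the rod.
Components: V_Px = −rω sinθ − a·ω_rod·sinφ = -2.323 m/s;  V_Py = rω cosθ + a·ω_rod·cosφ = +1.1332 m/s.
|V_P| = √(V_Px² + V_Py²) = 2.5847 m/s.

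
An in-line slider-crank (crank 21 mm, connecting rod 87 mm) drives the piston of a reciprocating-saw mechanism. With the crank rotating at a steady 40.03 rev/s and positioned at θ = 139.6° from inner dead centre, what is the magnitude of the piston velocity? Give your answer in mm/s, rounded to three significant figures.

2790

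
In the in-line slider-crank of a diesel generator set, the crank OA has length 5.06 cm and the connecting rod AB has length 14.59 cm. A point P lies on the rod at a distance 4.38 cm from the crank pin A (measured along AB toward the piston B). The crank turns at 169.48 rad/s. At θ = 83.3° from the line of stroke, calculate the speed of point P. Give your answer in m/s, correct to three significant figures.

ω = 169.5 rad/s.  Crank-pin speed |V_A| = rω = 8.5757 m/s, perpendicular to OA.
Rod angle: sinφ = −(r/L) sinθ ⇒ φ = -20.148°; ω_rod = −rω cosθ/√(L²−r²sin²θ) = -7.3047 rad/s.
V_P = V_A + ω_rod × AP, with AP = 0.0438 m along the rod.
Components: V_Px = −rω sinθ − a·ω_rod·sinφ = -8.6273 m/s;  V_Py = rω cosθ + a·ω_rod·cosφ = +0.70017 m/s.
|V_P| = √(V_Px² + V_Py²) = 8.6557 m/s.

8.66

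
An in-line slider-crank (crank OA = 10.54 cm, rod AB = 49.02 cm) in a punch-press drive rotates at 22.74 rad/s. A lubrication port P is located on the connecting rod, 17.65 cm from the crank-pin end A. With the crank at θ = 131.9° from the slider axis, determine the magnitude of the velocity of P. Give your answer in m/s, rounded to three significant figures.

1.98

ω = 22.74 rad/s.  Crank-pin speed |V_A| = rω = 2.3968 m/s, perpendicular to OA.
Rod angle: sinφ = −(r/L) sinθ ⇒ φ = -9.209°; ω_rod = −rω cosθ/√(L²−r²sin²θ) = +3.308 rad/s.
V_P = V_A + ω_rod × AP, with AP = 0.1765 m along the rod.
Components: V_Px = −rω sinθ − a·ω_rod·sinφ = -1.6905 m/s;  V_Py = rω cosθ + a·ω_rod·cosφ = -1.0243 m/s.
|V_P| = √(V_Px² + V_Py²) = 1.9766 m/s.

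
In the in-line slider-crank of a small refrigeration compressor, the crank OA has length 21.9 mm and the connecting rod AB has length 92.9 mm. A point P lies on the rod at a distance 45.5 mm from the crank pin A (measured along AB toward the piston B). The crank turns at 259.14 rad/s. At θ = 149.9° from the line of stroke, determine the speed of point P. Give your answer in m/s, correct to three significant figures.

ω = 259.1 rad/s.  Crank-pin speed |V_A| = rω = 5.6752 m/s, perpendicular to OA.
Rod angle: sinφ = −(r/L) sinθ ⇒ φ = -6.790°; ω_rod = −rω cosθ/√(L²−r²sin²θ) = +53.224 rad/s.
V_P = V_A + ω_rod × AP, with AP = 0.0455 m along the rod.
Components: V_Px = −rω sinθ − a·ω_rod·sinφ = -2.5598 m/s;  V_Py = rω cosθ + a·ω_rod·cosφ = -2.5051 m/s.
|V_P| = √(V_Px² + V_Py²) = 3.5817 m/s.

3.58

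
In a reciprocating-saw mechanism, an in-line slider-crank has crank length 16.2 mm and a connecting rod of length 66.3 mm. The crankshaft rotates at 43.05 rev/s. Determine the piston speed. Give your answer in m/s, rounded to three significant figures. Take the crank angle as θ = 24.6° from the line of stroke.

2.23

ω = 2π·43 = 270.5 rad/s
For an in-line slider-crank, x = r cosθ + √(L² − r² sin²θ), so v = −rω sinθ·[1 + r cosθ/√(L² − r² sin²θ)].
With r = 0.0162 m, L = 0.0663 m, θ = 24.6°: √(L² − r² sin²θ) = 0.065956 m.
v = −0.0162·270.5·0.41628·[1 + 0.0162·0.90924/0.065956] = -2.2315 m/s.
|v| = 2.2315 m/s.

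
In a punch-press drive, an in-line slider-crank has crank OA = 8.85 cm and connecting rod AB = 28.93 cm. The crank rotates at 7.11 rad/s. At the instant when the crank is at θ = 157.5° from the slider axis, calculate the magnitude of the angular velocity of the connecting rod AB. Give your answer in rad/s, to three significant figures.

2.02

ω = 7.11 rad/s
The rod makes angle φ with the slider axis where L sinφ = r sinθ; differentiating, L cosφ·φ̇ = r ω cosθ.
L cosφ = √(L² − r² sin²θ) = 0.28731 m.
|ω_rod| = r ω |cosθ| / √(L² − r² sin²θ) = 0.0885·7.11·0.92388/0.28731 = 2.0234 rad/s.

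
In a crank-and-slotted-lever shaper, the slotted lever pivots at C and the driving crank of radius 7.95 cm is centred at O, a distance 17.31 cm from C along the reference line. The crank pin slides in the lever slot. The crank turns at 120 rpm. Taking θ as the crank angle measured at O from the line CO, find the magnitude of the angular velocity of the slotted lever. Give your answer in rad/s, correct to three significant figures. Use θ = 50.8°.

3.52

ω = 12.57 rad/s (from 120 rpm).
Crank pin A relative to C: A = (d + r cosθ, r sinθ); lever angle φ = atan2(r sinθ, d + r cosθ).
Differentiating tanφ: φ̇ = rω(d cosθ + r)/(d² + r² + 2dr cosθ).
d² + r² + 2dr cosθ = |CA|² = 0.0536791 m²;  d cosθ + r = +0.1889 m.
|ω_lever| = |0.0795·12.57·+0.1889| / 0.0536791 = 3.5157 rad/s.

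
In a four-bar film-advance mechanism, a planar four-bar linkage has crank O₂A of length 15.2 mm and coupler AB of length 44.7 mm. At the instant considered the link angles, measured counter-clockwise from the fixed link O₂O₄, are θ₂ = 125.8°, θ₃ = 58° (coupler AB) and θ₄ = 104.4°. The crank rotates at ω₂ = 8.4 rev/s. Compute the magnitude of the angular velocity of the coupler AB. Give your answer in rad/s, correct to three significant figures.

ω₂ = 52.78 rad/s (from 8.4 rev/s).
Differentiating the loop-closure r₂e^{iθ₂}+r₃e^{iθ₃}=r₁+r₄e^{iθ₄} gives r₂ω₂e^{iθ₂}+r₃ω₃e^{iθ₃}=r₄ω₄e^{iθ₄}.
Eliminating the other unknown: ω₃ = r₂ω₂ sin(θ₄−θ₂) / [r₃ sin(θ₃−θ₄)].
Numerator sine = -0.36488; denominator sine = -0.72417.
Result = 0.0152·52.78·(-0.36488) / (0.0447·(-0.72417)) = +9.0427 rad/s; magnitude 9.0427 rad/s.

9.04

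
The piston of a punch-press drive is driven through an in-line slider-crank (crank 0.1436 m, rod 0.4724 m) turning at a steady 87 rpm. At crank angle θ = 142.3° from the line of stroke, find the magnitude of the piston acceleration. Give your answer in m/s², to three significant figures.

ω = 2π·87/60 = 9.111 rad/s
x(θ) = r cosθ + √(L² − r² sin²θ); with ω constant, a = ω²·d²x/dθ².
d²x/dθ² = −r cosθ − r²(cos2θ)/√u − r⁴ sin²2θ/(4u^{3/2}),  u = L² − r² sin²θ = 0.21545 m².
Substituting r = 0.1436 m, L = 0.4724 m, θ = 142.3°: d²x/dθ² = +0.10143 m.
a = ω²·d²x/dθ² = (9.111)²·(+0.10143) = +8.4187 m/s²;  |a| = 8.4187 m/s².

8.42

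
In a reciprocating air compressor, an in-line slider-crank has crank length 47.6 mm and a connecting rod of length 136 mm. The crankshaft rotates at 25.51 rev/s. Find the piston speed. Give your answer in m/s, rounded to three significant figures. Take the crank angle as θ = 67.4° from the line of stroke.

8.04

ω = 2π·25.5 = 160.3 rad/s
For an in-line slider-crank, x = r cosθ + √(L² − r² sin²θ), so v = −rω sinθ·[1 + r cosθ/√(L² − r² sin²θ)].
With r = 0.0476 m, L = 0.136 m, θ = 67.4°: √(L² − r² sin²θ) = 0.1287 m.
v = −0.0476·160.3·0.92321·[1 + 0.0476·0.38430/0.1287] = -8.0447 m/s.
|v| = 8.0447 m/s.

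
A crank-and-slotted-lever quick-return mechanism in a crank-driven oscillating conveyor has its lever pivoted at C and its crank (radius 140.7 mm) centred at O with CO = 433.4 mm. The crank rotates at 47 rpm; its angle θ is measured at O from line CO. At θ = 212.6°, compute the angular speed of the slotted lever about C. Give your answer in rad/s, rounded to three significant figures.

ω = 4.922 rad/s (from 47 rpm).
Crank pin A relative to C: A = (d + r cosθ, r sinθ); lever angle φ = atan2(r sinθ, d + r cosθ).
Differentiating tanφ: φ̇ = rω(d cosθ + r)/(d² + r² + 2dr cosθ).
d² + r² + 2dr cosθ = |CA|² = 0.104888 m²;  d cosθ + r = -0.22442 m.
|ω_lever| = |0.1407·4.922·-0.22442| / 0.104888 = 1.4817 rad/s.

1.48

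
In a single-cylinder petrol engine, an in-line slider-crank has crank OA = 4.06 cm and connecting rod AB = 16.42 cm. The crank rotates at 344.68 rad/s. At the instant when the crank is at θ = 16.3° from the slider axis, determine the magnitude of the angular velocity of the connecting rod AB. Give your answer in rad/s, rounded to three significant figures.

82.0

ω = 344.7 rad/s
The rod makes angle φ with the slider axis where L sinφ = r sinθ; differentiating, L cosφ·φ̇ = r ω cosθ.
L cosφ = √(L² − r² sin²θ) = 0.1638 m.
|ω_rod| = r ω |cosθ| / √(L² − r² sin²θ) = 0.0406·344.7·0.95981/0.1638 = 81.997 rad/s.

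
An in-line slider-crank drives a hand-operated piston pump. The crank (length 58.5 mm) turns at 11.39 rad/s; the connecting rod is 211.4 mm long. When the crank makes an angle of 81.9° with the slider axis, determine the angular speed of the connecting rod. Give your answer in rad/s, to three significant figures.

ω = 11.39 rad/s
The rod makes angle φ with the slider axis where L sinφ = r sinθ; differentiating, L cosφ·φ̇ = r ω cosθ.
L cosφ = √(L² − r² sin²θ) = 0.20331 m.
|ω_rod| = r ω |cosθ| / √(L² − r² sin²θ) = 0.0585·11.39·0.14090/0.20331 = 0.46178 rad/s.

0.462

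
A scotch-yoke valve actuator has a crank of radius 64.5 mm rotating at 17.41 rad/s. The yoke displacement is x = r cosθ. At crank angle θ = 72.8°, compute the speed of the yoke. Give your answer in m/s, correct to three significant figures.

1.07

ω = 17.41 rad/s
x = r cosθ ⇒ ẋ = −rω sinθ.
|v| = rω|sinθ| = 0.0645·17.41·|sin 72.8°| = 1.0727 m/s.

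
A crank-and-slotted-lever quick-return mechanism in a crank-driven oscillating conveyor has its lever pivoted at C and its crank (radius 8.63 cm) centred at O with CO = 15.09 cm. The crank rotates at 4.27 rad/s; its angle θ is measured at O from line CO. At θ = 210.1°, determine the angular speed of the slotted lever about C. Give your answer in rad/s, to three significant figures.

ω = 4.27 rad/s
Crank pin A relative to C: A = (d + r cosθ, r sinθ); lever angle φ = atan2(r sinθ, d + r cosθ).
Differentiating tanφ: φ̇ = rω(d cosθ + r)/(d² + r² + 2dr cosθ).
d² + r² + 2dr cosθ = |CA|² = 0.00768534 m²;  d cosθ + r = -0.044251 m.
|ω_lever| = |0.0863·4.27·-0.044251| / 0.00768534 = 2.1218 rad/s.

2.12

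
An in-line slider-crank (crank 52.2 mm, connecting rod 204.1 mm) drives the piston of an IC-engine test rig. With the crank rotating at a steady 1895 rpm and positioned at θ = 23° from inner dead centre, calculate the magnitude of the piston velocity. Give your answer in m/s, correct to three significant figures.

5.01

ω = 2π·1895/60 = 198.4 rad/s
For an in-line slider-crank, x = r cosθ + √(L² − r² sin²θ), so v = −rω sinθ·[1 + r cosθ/√(L² − r² sin²θ)].
With r = 0.0522 m, L = 0.2041 m, θ = 23°: √(L² − r² sin²θ) = 0.20308 m.
v = −0.0522·198.4·0.39073·[1 + 0.0522·0.92050/0.20308] = -5.0052 m/s.
|v| = 5.0052 m/s.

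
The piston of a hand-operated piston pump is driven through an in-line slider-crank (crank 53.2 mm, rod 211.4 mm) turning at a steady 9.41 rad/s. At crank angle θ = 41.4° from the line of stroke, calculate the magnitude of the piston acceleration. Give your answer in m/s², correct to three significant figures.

3.70

ω = 9.41 rad/s
x(θ) = r cosθ + √(L² − r² sin²θ); with ω constant, a = ω²·d²x/dθ².
d²x/dθ² = −r cosθ − r²(cos2θ)/√u − r⁴ sin²2θ/(4u^{3/2}),  u = L² − r² sin²θ = 0.0434522 m².
Substituting r = 0.0532 m, L = 0.2114 m, θ = 41.4°: d²x/dθ² = -0.041825 m.
a = ω²·d²x/dθ² = (9.41)²·(-0.041825) = -3.7035 m/s²;  |a| = 3.7035 m/s².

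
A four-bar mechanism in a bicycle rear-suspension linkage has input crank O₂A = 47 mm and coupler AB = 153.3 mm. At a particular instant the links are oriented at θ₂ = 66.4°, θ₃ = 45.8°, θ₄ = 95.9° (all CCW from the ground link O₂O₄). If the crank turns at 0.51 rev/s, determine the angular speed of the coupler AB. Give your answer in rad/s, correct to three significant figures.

0.631

ω₂ = 3.204 rad/s (from 0.51 rev/s).
Differentiating the loop-closure r₂e^{iθ₂}+r₃e^{iθ₃}=r₁+r₄e^{iθ₄} gives r₂ω₂e^{iθ₂}+r₃ω₃e^{iθ₃}=r₄ω₄e^{iθ₄}.
Eliminating the other unknown: ω₃ = r₂ω₂ sin(θ₄−θ₂) / [r₃ sin(θ₃−θ₄)].
Numerator sine = +0.49242; denominator sine = -0.76717.
Result = 0.047·3.204·(+0.49242) / (0.1533·(-0.76717)) = -0.6306 rad/s; magnitude 0.6306 rad/s.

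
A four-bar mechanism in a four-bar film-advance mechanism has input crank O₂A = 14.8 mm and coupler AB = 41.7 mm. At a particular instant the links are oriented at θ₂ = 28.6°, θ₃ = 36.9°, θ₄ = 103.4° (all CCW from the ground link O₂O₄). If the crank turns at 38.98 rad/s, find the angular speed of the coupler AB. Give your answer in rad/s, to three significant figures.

14.6

ω₂ = 38.98 rad/s
Differentiating the loop-closure r₂e^{iθ₂}+r₃e^{iθ₃}=r₁+r₄e^{iθ₄} gives r₂ω₂e^{iθ₂}+r₃ω₃e^{iθ₃}=r₄ω₄e^{iθ₄}.
Eliminating the other unknown: ω₃ = r₂ω₂ sin(θ₄−θ₂) / [r₃ sin(θ₃−θ₄)].
Numerator sine = +0.96502; denominator sine = -0.91706.
Result = 0.0148·38.98·(+0.96502) / (0.0417·(-0.91706)) = -14.558 rad/s; magnitude 14.558 rad/s.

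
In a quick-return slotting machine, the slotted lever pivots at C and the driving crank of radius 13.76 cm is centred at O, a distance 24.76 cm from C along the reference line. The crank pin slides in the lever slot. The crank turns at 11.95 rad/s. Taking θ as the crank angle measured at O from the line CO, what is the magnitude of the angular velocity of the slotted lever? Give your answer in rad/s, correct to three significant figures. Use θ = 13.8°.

ω = 11.95 rad/s
Crank pin A relative to C: A = (d + r cosθ, r sinθ); lever angle φ = atan2(r sinθ, d + r cosθ).
Differentiating tanφ: φ̇ = rω(d cosθ + r)/(d² + r² + 2dr cosθ).
d² + r² + 2dr cosθ = |CA|² = 0.146412 m²;  d cosθ + r = +0.37805 m.
|ω_lever| = |0.1376·11.95·+0.37805| / 0.146412 = 4.2458 rad/s.

4.25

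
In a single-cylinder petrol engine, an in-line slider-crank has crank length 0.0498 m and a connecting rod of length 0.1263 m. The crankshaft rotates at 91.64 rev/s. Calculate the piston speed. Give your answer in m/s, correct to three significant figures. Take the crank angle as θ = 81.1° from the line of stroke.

30.2

ω = 2π·91.6 = 575.8 rad/s
For an in-line slider-crank, x = r cosθ + √(L² − r² sin²θ), so v = −rω sinθ·[1 + r cosθ/√(L² − r² sin²θ)].
With r = 0.0498 m, L = 0.1263 m, θ = 81.1°: √(L² − r² sin²θ) = 0.11632 m.
v = −0.0498·575.8·0.98796·[1 + 0.0498·0.15471/0.11632] = -30.206 m/s.
|v| = 30.206 m/s.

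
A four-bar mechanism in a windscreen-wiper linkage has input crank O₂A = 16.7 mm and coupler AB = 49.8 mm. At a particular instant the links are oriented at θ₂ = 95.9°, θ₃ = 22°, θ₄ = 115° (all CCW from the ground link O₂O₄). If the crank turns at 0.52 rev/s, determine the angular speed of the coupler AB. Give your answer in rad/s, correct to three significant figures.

ω₂ = 3.267 rad/s (from 0.52 rev/s).
Differentiating the loop-closure r₂e^{iθ₂}+r₃e^{iθ₃}=r₁+r₄e^{iθ₄} gives r₂ω₂e^{iθ₂}+r₃ω₃e^{iθ₃}=r₄ω₄e^{iθ₄}.
Eliminating the other unknown: ω₃ = r₂ω₂ sin(θ₄−θ₂) / [r₃ sin(θ₃−θ₄)].
Numerator sine = +0.32722; denominator sine = -0.99863.
Result = 0.0167·3.267·(+0.32722) / (0.0498·(-0.99863)) = -0.35901 rad/s; magnitude 0.35901 rad/s.

0.359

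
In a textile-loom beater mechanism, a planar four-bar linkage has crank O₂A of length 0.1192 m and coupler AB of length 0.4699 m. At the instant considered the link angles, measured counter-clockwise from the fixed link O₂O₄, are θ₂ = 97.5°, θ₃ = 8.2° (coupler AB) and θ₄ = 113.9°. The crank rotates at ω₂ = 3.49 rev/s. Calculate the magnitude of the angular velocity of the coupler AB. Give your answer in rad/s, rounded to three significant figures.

1.63

ω₂ = 21.93 rad/s (from 3.49 rev/s).
Differentiating the loop-closure r₂e^{iθ₂}+r₃e^{iθ₃}=r₁+r₄e^{iθ₄} gives r₂ω₂e^{iθ₂}+r₃ω₃e^{iθ₃}=r₄ω₄e^{iθ₄}.
Eliminating the other unknown: ω₃ = r₂ω₂ sin(θ₄−θ₂) / [r₃ sin(θ₃−θ₄)].
Numerator sine = +0.28234; denominator sine = -0.96269.
Result = 0.1192·21.93·(+0.28234) / (0.4699·(-0.96269)) = -1.6314 rad/s; magnitude 1.6314 rad/s.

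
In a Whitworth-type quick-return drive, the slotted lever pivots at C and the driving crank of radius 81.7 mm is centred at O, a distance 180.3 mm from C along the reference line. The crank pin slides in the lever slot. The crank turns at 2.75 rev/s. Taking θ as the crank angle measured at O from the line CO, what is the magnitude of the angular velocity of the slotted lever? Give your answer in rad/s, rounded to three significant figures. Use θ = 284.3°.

3.84

ω = 17.28 rad/s (from 2.75 rev/s).
Crank pin A relative to C: A = (d + r cosθ, r sinθ); lever angle φ = atan2(r sinθ, d + r cosθ).
Differentiating tanφ: φ̇ = rω(d cosθ + r)/(d² + r² + 2dr cosθ).
d² + r² + 2dr cosθ = |CA|² = 0.0464598 m²;  d cosθ + r = +0.12623 m.
|ω_lever| = |0.0817·17.28·+0.12623| / 0.0464598 = 3.8356 rad/s.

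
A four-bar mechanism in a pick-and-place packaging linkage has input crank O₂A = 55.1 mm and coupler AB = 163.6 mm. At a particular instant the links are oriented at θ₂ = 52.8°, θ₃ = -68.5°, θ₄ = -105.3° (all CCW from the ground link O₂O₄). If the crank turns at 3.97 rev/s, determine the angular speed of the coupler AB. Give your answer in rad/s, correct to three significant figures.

ω₂ = 24.94 rad/s (from 3.97 rev/s).
Differentiating the loop-closure r₂e^{iθ₂}+r₃e^{iθ₃}=r₁+r₄e^{iθ₄} gives r₂ω₂e^{iθ₂}+r₃ω₃e^{iθ₃}=r₄ω₄e^{iθ₄}.
Eliminating the other unknown: ω₃ = r₂ω₂ sin(θ₄−θ₂) / [r₃ sin(θ₃−θ₄)].
Numerator sine = -0.37299; denominator sine = +0.59902.
Result = 0.0551·24.94·(-0.37299) / (0.1636·(+0.59902)) = -5.2311 rad/s; magnitude 5.2311 rad/s.

5.23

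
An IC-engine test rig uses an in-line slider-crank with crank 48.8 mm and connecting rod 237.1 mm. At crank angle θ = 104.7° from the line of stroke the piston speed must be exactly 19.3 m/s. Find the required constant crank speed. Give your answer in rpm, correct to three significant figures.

For an in-line slider-crank, |v_piston| = rω|sinθ|·[1 + r cosθ/√(L² − r² sin²θ)].
With r = 0.0488 m, L = 0.2371 m, θ = 104.7°: the bracketed kinematic factor |dx/dθ| = 0.044687 m.
ω = v/|dx/dθ| = 19.3/0.044687 = 431.89 rad/s.
N = 60ω/(2π) = 4124.3 rpm.

4120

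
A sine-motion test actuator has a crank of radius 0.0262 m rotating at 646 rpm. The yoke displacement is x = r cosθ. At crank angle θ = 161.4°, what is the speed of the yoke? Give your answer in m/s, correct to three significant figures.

0.565

ω = 67.65 rad/s (from 646 rpm).
x = r cosθ ⇒ ẋ = −rω sinθ.
|v| = rω|sinθ| = 0.0262·67.65·|sin 161.4°| = 0.56532 m/s.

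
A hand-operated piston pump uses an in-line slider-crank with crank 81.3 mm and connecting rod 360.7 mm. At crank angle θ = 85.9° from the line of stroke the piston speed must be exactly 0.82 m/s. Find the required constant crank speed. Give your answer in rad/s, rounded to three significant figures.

9.95

For an in-line slider-crank, |v_piston| = rω|sinθ|·[1 + r cosθ/√(L² − r² sin²θ)].
With r = 0.0813 m, L = 0.3607 m, θ = 85.9°: the bracketed kinematic factor |dx/dθ| = 0.082433 m.
ω = v/|dx/dθ| = 0.82/0.082433 = 9.9475 rad/s.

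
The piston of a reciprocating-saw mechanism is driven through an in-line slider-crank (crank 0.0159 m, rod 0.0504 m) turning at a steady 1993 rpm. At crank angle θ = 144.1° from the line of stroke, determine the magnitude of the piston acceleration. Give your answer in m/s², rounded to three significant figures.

ω = 2π·1993/60 = 208.7 rad/s
x(θ) = r cosθ + √(L² − r² sin²θ); with ω constant, a = ω²·d²x/dθ².
d²x/dθ² = −r cosθ − r²(cos2θ)/√u − r⁴ sin²2θ/(4u^{3/2}),  u = L² − r² sin²θ = 0.00245324 m².
Substituting r = 0.0159 m, L = 0.0504 m, θ = 144.1°: d²x/dθ² = +0.011167 m.
a = ω²·d²x/dθ² = (208.7)²·(+0.011167) = +486.41 m/s²;  |a| = 486.41 m/s².

486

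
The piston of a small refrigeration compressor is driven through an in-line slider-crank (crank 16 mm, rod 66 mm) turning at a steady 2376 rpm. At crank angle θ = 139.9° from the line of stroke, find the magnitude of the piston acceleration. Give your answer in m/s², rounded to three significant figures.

713

ω = 2π·2376/60 = 248.8 rad/s
x(θ) = r cosθ + √(L² − r² sin²θ); with ω constant, a = ω²·d²x/dθ².
d²x/dθ² = −r cosθ − r²(cos2θ)/√u − r⁴ sin²2θ/(4u^{3/2}),  u = L² − r² sin²θ = 0.00424979 m².
Substituting r = 0.016 m, L = 0.066 m, θ = 139.9°: d²x/dθ² = +0.011513 m.
a = ω²·d²x/dθ² = (248.8)²·(+0.011513) = +712.75 m/s²;  |a| = 712.75 m/s².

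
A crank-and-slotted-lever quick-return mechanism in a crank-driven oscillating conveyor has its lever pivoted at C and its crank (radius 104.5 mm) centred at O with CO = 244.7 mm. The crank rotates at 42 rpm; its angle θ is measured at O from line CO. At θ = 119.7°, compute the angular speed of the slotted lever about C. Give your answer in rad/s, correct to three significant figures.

ω = 4.398 rad/s (from 42 rpm).
Crank pin A relative to C: A = (d + r cosθ, r sinθ); lever angle φ = atan2(r sinθ, d + r cosθ).
Differentiating tanφ: φ̇ = rω(d cosθ + r)/(d² + r² + 2dr cosθ).
d² + r² + 2dr cosθ = |CA|² = 0.0454594 m²;  d cosθ + r = -0.016739 m.
|ω_lever| = |0.1045·4.398·-0.016739| / 0.0454594 = 0.16924 rad/s.

0.169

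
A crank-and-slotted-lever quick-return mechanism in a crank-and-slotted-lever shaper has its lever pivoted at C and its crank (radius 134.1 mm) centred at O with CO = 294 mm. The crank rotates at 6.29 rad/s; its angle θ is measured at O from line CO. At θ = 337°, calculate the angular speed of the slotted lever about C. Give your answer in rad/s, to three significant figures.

ω = 6.29 rad/s
Crank pin A relative to C: A = (d + r cosθ, r sinθ); lever angle φ = atan2(r sinθ, d + r cosθ).
Differentiating tanφ: φ̇ = rω(d cosθ + r)/(d² + r² + 2dr cosθ).
d² + r² + 2dr cosθ = |CA|² = 0.177001 m²;  d cosθ + r = +0.40473 m.
|ω_lever| = |0.1341·6.29·+0.40473| / 0.177001 = 1.9287 rad/s.

1.93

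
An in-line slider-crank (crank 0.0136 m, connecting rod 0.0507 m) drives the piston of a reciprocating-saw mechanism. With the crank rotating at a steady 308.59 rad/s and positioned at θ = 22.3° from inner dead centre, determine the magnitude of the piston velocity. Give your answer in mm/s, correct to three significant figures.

1990

ω = 308.6 rad/s
For an in-line slider-crank, x = r cosθ + √(L² − r² sin²θ), so v = −rω sinθ·[1 + r cosθ/√(L² − r² sin²θ)].
With r = 0.0136 m, L = 0.0507 m, θ = 22.3°: √(L² − r² sin²θ) = 0.050437 m.
v = −0.0136·308.6·0.37946·[1 + 0.0136·0.92521/0.050437] = -1.9898 m/s.
|v| = 1.9898 m/s = 1989.8 mm/s.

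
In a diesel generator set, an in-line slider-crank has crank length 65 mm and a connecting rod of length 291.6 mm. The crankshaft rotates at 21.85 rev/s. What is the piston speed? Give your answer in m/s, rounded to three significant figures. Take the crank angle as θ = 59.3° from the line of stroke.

8.56

ω = 2π·21.9 = 137.3 rad/s
For an in-line slider-crank, x = r cosθ + √(L² − r² sin²θ), so v = −rω sinθ·[1 + r cosθ/√(L² − r² sin²θ)].
With r = 0.065 m, L = 0.2916 m, θ = 59.3°: √(L² − r² sin²θ) = 0.28619 m.
v = −0.065·137.3·0.85985·[1 + 0.065·0.51054/0.28619] = -8.5628 m/s.
|v| = 8.5628 m/s.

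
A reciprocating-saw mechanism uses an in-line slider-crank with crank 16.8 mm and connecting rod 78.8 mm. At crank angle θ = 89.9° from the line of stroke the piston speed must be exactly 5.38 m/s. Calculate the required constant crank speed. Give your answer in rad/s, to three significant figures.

320

For an in-line slider-crank, |v_piston| = rω|sinθ|·[1 + r cosθ/√(L² − r² sin²θ)].
With r = 0.0168 m, L = 0.0788 m, θ = 89.9°: the bracketed kinematic factor |dx/dθ| = 0.016806 m.
ω = v/|dx/dθ| = 5.38/0.016806 = 320.12 rad/s.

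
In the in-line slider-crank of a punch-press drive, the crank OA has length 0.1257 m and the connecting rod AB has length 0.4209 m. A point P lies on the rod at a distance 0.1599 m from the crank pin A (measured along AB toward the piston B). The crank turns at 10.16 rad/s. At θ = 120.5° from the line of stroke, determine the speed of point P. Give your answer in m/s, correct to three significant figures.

1.11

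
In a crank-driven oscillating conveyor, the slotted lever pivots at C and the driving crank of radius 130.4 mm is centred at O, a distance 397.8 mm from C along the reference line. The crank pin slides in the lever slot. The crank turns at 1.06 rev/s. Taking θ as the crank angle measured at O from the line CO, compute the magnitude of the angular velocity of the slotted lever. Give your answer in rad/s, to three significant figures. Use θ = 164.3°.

2.91

ω = 6.66 rad/s (from 1.06 rev/s).
Crank pin A relative to C: A = (d + r cosθ, r sinθ); lever angle φ = atan2(r sinθ, d + r cosθ).
Differentiating tanφ: φ̇ = rω(d cosθ + r)/(d² + r² + 2dr cosθ).
d² + r² + 2dr cosθ = |CA|² = 0.0753734 m²;  d cosθ + r = -0.25256 m.
|ω_lever| = |0.1304·6.66·-0.25256| / 0.0753734 = 2.9101 rad/s.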